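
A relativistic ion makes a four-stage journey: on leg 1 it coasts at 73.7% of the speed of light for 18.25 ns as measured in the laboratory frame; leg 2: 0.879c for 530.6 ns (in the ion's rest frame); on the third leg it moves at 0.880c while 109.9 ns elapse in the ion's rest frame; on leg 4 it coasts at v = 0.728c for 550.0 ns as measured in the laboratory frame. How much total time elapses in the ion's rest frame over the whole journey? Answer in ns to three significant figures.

τ = 1030 ns

Leg 1: β = 0.737; γ = 1/√(1 − 0.737²) = 1/√0.4568 = 1.480; τ_1 = 18.25/1.480 = 12.34 ns.
Leg 2: 530.6 ns is already measured in the ion's rest frame.
Leg 3: 109.9 ns is already measured in the ion's rest frame.
Leg 4: γ = 1/√(1 − 0.728²) = 1/√0.4700 = 1.459; τ_4 = 550.0/1.459 = 377.1 ns.
Total: 12.34 + 530.6 + 109.9 + 377.1 ns.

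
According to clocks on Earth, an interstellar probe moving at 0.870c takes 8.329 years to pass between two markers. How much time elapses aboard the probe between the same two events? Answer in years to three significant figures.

γ = 1/√(1 − 0.870²) = 1/√0.2431 = 2.028
The interval measured on Earth is the dilated one; the clock aboard the probe measures the proper time τ = Δt/γ = 8.329/2.028 years.

τ = 4.11 years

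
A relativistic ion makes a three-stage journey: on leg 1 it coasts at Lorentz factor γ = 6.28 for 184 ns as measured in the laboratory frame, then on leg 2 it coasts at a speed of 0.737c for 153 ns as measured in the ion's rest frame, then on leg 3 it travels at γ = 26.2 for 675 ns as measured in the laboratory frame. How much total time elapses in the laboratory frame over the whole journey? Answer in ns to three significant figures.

Leg 1: 184 ns is already measured in the laboratory frame.
Leg 2: γ = 1/√(1 − 0.737²) = 1/√0.4568 = 1.480; Δt_2 = 1.480 × 153 = 226.4 ns.
Leg 3: 675 ns is already measured in the laboratory frame.
Total: 184.0 + 226.4 + 675.0 ns.

Δt = 1090 ns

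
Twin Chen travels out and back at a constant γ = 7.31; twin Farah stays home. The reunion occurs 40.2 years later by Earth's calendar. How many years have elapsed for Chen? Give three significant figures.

γ = 7.31
Chen's clock measures proper time along the trip: τ = Δt/γ = 40.2/7.310 years.

τ = 5.50 years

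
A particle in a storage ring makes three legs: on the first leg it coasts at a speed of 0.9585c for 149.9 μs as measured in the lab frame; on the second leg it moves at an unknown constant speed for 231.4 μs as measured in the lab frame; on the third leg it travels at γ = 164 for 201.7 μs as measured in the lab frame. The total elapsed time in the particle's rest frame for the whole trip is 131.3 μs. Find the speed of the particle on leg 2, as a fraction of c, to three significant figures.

Leg 1: γ = 1/√(1 − 0.9585²) = 1/√0.08128 = 3.508; τ_1 = 149.9/3.508 = 42.74 μs.
Leg 2: speed unknown; τ_2 = 231.4/γ_2.
Leg 3: γ = 164; τ_3 = 201.7/164.0 = 1.230 μs.
Total proper time: 42.74 + τ_2 + 1.230 = 131.3, so τ_2 = 131.3 − 43.97 = 87.33 μs.
γ_2 = 231.4/87.33 = 2.650; β = √(1 − 1/γ²) = √0.8576.

β = 0.926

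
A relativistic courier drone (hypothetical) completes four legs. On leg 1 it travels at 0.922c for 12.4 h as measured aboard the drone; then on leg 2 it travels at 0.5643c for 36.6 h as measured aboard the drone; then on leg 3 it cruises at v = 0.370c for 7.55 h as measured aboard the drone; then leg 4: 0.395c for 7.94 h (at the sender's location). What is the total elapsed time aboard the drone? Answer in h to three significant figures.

τ = 63.8 h

Leg 1: 12.4 h is already measured aboard the drone.
Leg 2: 36.6 h is already measured aboard the drone.
Leg 3: 7.55 h is already measured aboard the drone.
Leg 4: γ = 1/√(1 − 0.395²) = 1/√0.8440 = 1.089; τ_4 = 7.94/1.089 = 7.294 h.
Total: 12.40 + 36.60 + 7.550 + 7.294 h.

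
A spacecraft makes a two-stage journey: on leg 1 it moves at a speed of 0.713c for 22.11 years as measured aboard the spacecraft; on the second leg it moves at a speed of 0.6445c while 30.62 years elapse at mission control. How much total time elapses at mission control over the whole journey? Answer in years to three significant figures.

Leg 1: γ = 1/√(1 − 0.713²) = 1/√0.4916 = 1.426; Δt_1 = 1.426 × 22.11 = 31.53 years.
Leg 2: 30.62 years is already measured at mission control.
Total: 31.53 + 30.62 years.

Δt = 62.2 years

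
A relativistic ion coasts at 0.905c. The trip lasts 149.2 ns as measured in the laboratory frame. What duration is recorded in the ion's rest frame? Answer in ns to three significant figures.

γ = 1/√(1 − 0.905²) = 1/√0.1810 = 2.351
The interval measured in the laboratory frame is the dilated one; the clock in the ion's rest frame measures the proper time τ = Δt/γ = 149.2/2.351 ns.

τ = 63.5 ns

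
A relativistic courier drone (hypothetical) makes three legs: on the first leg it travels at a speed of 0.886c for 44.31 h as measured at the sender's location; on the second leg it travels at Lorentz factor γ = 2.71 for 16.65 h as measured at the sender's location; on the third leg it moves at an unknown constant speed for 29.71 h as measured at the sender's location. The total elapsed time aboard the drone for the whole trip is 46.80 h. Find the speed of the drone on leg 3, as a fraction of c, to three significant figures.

β = 0.736

Leg 1: γ = 1/√(1 − 0.886²) = 1/√0.2150 = 2.157; τ_1 = 44.31/2.157 = 20.55 h.
Leg 2: γ = 2.71; τ_2 = 16.65/2.710 = 6.144 h.
Leg 3: speed unknown; τ_3 = 29.71/γ_3.
Total proper time: 20.55 + 6.144 + τ_3 = 46.80, so τ_3 = 46.80 − 26.69 = 20.11 h.
γ_3 = 29.71/20.11 = 1.477; β = √(1 − 1/γ²) = √0.5418.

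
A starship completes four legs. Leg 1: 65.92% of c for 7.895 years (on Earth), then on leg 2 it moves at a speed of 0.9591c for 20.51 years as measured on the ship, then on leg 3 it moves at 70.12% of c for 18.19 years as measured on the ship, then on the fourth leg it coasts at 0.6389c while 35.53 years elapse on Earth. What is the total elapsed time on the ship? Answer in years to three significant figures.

τ = 72.0 years

Leg 1: β = 0.6592; γ = 1/√(1 − 0.6592²) = 1/√0.5655 = 1.330; τ_1 = 7.895/1.330 = 5.937 years.
Leg 2: 20.51 years is already measured on the ship.
Leg 3: 18.19 years is already measured on the ship.
Leg 4: γ = 1/√(1 − 0.6389²) = 1/√0.5918 = 1.300; τ_4 = 35.53/1.300 = 27.33 years.
Total: 5.937 + 20.51 + 18.19 + 27.33 years.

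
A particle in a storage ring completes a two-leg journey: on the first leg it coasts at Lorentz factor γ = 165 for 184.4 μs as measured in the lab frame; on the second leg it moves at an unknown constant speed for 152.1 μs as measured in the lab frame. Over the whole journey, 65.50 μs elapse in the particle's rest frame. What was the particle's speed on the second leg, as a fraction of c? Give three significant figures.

β = 0.906

Leg 1: γ = 165; τ_1 = 184.4/165.0 = 1.118 μs.
Leg 2: speed unknown; τ_2 = 152.1/γ_2.
Total proper time: 1.118 + τ_2 = 65.50, so τ_2 = 65.50 − 1.118 = 64.38 μs.
γ_2 = 152.1/64.38 = 2.362; β = √(1 − 1/γ²) = √0.8208.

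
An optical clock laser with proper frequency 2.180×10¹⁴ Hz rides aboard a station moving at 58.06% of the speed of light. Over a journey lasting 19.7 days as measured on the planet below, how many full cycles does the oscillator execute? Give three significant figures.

β = 0.5806; γ = 1/√(1 − 0.5806²) = 1/√0.6629 = 1.228
The oscillator's own cycle count is N = f × τ where τ is the proper time aboard the station. τ = Δt/γ = 19.7/1.228 = 16.04 days = 1.386×10⁶ s.
N = 2.180×10¹⁴ × 1.386×10⁶ = 3.021×10²⁰.

N = 3.02×10²⁰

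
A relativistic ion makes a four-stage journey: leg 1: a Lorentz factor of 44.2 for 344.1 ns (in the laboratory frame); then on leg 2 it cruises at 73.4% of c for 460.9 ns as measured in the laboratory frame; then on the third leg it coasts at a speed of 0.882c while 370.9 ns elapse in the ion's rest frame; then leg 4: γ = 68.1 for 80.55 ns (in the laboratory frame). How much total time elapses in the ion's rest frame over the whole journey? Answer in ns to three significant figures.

τ = 693 ns

Leg 1: γ = 44.2; τ_1 = 344.1/44.20 = 7.785 ns.
Leg 2: β = 0.734; γ = 1/√(1 − 0.734²) = 1/√0.4612 = 1.472; τ_2 = 460.9/1.472 = 313.0 ns.
Leg 3: 370.9 ns is already measured in the ion's rest frame.
Leg 4: γ = 68.1; τ_4 = 80.55/68.10 = 1.183 ns.
Total: 7.785 + 313.0 + 370.9 + 1.183 ns.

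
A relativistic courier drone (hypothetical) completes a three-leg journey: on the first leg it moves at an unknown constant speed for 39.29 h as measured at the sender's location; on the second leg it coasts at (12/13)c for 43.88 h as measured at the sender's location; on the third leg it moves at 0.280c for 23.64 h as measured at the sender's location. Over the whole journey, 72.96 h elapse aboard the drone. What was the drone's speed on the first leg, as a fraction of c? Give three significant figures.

β = 0.527

Leg 1: speed unknown; τ_1 = 39.29/γ_1.
Leg 2: γ = 1/√(1 − (12/13)²) = 13/5 = 2.600; τ_2 = 43.88/2.600 = 16.88 h.
Leg 3: γ = 1/√(1 − 0.280²) = 25/24 ≈ 1.042; τ_3 = 23.64/1.042 = 22.69 h.
Total proper time: τ_1 + 16.88 + 22.69 = 72.96, so τ_1 = 72.96 − 39.57 = 33.39 h.
γ_1 = 39.29/33.39 = 1.177; β = √(1 − 1/γ²) = √0.2778.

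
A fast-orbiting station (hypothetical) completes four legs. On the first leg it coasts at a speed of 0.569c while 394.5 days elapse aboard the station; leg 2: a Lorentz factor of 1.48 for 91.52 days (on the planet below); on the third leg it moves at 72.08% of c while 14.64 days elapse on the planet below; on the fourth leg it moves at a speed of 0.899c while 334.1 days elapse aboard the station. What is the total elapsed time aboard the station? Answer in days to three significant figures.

τ = 801 days

Leg 1: 394.5 days is already measured aboard the station.
Leg 2: γ = 1.48; τ_2 = 91.52/1.480 = 61.84 days.
Leg 3: β = 0.7208; γ = 1/√(1 − 0.7208²) = 1/√0.4804 = 1.443; τ_3 = 14.64/1.443 = 10.15 days.
Leg 4: 334.1 days is already measured aboard the station.
Total: 394.5 + 61.84 + 10.15 + 334.1 days.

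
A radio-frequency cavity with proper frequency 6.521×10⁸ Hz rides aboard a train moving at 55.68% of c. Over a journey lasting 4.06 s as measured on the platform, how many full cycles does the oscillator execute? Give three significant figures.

N = 2.20×10⁹

β = 0.5568; γ = 1/√(1 − 0.5568²) = 1/√0.6900 = 1.204
The oscillator's own cycle count is N = f × τ where τ is the proper time on the train. τ = Δt/γ = 4.06/1.204 = 3.372 s = 3.372×10⁰ s.
N = 6.521×10⁸ × 3.372×10⁰ = 2.199×10⁹.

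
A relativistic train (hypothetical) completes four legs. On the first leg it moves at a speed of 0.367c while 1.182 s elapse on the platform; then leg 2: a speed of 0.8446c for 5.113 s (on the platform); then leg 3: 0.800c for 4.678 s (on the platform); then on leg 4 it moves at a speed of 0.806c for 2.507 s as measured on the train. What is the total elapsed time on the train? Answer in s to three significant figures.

Leg 1: γ = 1/√(1 − 0.367²) = 1/√0.8653 = 1.075; τ_1 = 1.182/1.075 = 1.100 s.
Leg 2: γ = 1/√(1 − 0.8446²) = 1/√0.2867 = 1.868; τ_2 = 5.113/1.868 = 2.737 s.
Leg 3: γ = 1/√(1 − 0.800²) = 5/3 ≈ 1.667; τ_3 = 4.678/1.667 = 2.807 s.
Leg 4: 2.507 s is already measured on the train.
Total: 1.100 + 2.737 + 2.807 + 2.507 s.

τ = 9.15 s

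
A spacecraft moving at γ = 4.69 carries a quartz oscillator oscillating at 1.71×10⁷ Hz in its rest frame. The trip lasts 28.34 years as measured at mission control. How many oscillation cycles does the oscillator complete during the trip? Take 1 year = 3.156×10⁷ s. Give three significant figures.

γ = 4.69
The oscillator's own cycle count is N = f × τ where τ is the proper time aboard the spacecraft. τ = Δt/γ = 28.34/4.690 = 6.043 years = 1.907×10⁸ s.
N = 1.71×10⁷ × 1.907×10⁸ = 3.261×10¹⁵.

N = 3.26×10¹⁵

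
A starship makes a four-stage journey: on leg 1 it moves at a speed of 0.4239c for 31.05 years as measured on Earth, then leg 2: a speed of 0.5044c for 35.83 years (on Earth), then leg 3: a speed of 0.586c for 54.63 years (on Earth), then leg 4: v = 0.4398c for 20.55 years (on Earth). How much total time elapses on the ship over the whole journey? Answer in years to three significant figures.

τ = 122 years

Leg 1: γ = 1/√(1 − 0.4239²) = 1/√0.8203 = 1.104; τ_1 = 31.05/1.104 = 28.12 years.
Leg 2: γ = 1/√(1 − 0.5044²) = 1/√0.7456 = 1.158; τ_2 = 35.83/1.158 = 30.94 years.
Leg 3: γ = 1/√(1 − 0.586²) = 1/√0.6566 = 1.234; τ_3 = 54.63/1.234 = 44.27 years.
Leg 4: γ = 1/√(1 − 0.4398²) = 1/√0.8066 = 1.113; τ_4 = 20.55/1.113 = 18.46 years.
Total: 28.12 + 30.94 + 44.27 + 18.46 years.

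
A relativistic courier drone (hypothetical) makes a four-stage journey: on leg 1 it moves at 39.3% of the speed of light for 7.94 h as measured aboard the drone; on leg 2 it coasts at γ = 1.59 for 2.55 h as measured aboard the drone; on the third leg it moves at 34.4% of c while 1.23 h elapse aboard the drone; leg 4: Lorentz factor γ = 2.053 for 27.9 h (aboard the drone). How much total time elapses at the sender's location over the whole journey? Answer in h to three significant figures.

Leg 1: β = 0.393; γ = 1/√(1 − 0.393²) = 1/√0.8456 = 1.088; Δt_1 = 1.088 × 7.94 = 8.635 h.
Leg 2: γ = 1.59; Δt_2 = 1.590 × 2.55 = 4.054 h.
Leg 3: β = 0.344; γ = 1/√(1 − 0.344²) = 1/√0.8817 = 1.065; Δt_3 = 1.065 × 1.23 = 1.310 h.
Leg 4: γ = 2.053; Δt_4 = 2.053 × 27.9 = 57.28 h.
Total: 8.635 + 4.054 + 1.310 + 57.28 h.

Δt = 71.3 h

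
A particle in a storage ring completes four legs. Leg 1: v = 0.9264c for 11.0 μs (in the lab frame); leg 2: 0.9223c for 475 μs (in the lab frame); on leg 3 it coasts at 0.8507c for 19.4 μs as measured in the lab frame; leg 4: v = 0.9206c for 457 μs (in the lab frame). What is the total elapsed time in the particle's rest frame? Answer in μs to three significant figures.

τ = 376 μs

Leg 1: γ = 1/√(1 − 0.9264²) = 1/√0.1418 = 2.656; τ_1 = 11.0/2.656 = 4.142 μs.
Leg 2: γ = 1/√(1 − 0.9223²) = 1/√0.1494 = 2.587; τ_2 = 475/2.587 = 183.6 μs.
Leg 3: γ = 1/√(1 − 0.8507²) = 1/√0.2763 = 1.902; τ_3 = 19.4/1.902 = 10.20 μs.
Leg 4: γ = 1/√(1 − 0.9206²) = 1/√0.1525 = 2.561; τ_4 = 457/2.561 = 178.5 μs.
Total: 4.142 + 183.6 + 10.20 + 178.5 μs.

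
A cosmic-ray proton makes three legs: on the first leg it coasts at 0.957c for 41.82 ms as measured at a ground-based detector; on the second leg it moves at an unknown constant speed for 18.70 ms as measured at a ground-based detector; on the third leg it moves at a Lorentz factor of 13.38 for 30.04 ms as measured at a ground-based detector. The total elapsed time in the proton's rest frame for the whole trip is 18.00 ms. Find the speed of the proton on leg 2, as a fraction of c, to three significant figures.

Leg 1: γ = 1/√(1 − 0.957²) = 1/√0.08415 = 3.447; τ_1 = 41.82/3.447 = 12.13 ms.
Leg 2: speed unknown; τ_2 = 18.70/γ_2.
Leg 3: γ = 13.38; τ_3 = 30.04/13.38 = 2.245 ms.
Total proper time: 12.13 + τ_2 + 2.245 = 18.00, so τ_2 = 18.00 − 14.38 = 3.623 ms.
γ_2 = 18.70/3.623 = 5.161; β = √(1 − 1/γ²) = √0.9625.

β = 0.981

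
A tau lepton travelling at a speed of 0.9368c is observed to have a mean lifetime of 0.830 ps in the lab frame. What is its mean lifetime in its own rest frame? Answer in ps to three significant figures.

τ₀ = 0.290 ps

γ = 1/√(1 − 0.9368²) = 1/√0.1224 = 2.858
The lab-frame lifetime is the dilated interval; the proper lifetime is τ₀ = Δt/γ = 0.830/2.858 ps.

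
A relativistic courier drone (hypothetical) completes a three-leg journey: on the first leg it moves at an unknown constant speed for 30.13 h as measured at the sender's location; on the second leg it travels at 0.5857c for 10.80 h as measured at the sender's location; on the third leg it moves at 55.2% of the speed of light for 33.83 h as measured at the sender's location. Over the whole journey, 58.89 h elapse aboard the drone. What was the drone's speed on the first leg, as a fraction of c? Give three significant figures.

β = 0.686

Leg 1: speed unknown; τ_1 = 30.13/γ_1.
Leg 2: γ = 1/√(1 − 0.5857²) = 1/√0.6570 = 1.234; τ_2 = 10.80/1.234 = 8.754 h.
Leg 3: β = 0.552; γ = 1/√(1 − 0.552²) = 1/√0.6953 = 1.199; τ_3 = 33.83/1.199 = 28.21 h.
Total proper time: τ_1 + 8.754 + 28.21 = 58.89, so τ_1 = 58.89 − 36.96 = 21.93 h.
γ_1 = 30.13/21.93 = 1.374; β = √(1 − 1/γ²) = √0.4704.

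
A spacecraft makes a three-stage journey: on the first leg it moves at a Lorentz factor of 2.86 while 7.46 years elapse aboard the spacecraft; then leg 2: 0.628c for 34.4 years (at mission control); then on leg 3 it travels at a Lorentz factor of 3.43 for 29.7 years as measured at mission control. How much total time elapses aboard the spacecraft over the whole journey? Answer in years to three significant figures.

Leg 1: 7.46 years is already measured aboard the spacecraft.
Leg 2: γ = 1/√(1 − 0.628²) = 1/√0.6056 = 1.285; τ_2 = 34.4/1.285 = 26.77 years.
Leg 3: γ = 3.43; τ_3 = 29.7/3.430 = 8.659 years.
Total: 7.460 + 26.77 + 8.659 years.

τ = 42.9 years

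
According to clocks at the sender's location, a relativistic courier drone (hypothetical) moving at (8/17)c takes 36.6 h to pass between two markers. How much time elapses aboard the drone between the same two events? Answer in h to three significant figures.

τ = 32.3 h

γ = 1/√(1 − (8/17)²) = 17/15 ≈ 1.133
The interval measured at the sender's location is the dilated one; the clock aboard the drone measures the proper time τ = Δt/γ = 36.6/1.133 h.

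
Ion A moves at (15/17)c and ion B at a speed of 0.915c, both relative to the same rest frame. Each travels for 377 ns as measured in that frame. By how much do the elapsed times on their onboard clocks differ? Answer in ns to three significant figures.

A: γ = 1/√(1 − (15/17)²) = 17/8 = 2.125; τ_A = 377/2.125 = 177.4 ns.
B: γ = 1/√(1 − 0.915²) = 1/√0.1628 = 2.479; τ_B = 377/2.479 = 152.1 ns.

|τ_A − τ_B| = 25.3 ns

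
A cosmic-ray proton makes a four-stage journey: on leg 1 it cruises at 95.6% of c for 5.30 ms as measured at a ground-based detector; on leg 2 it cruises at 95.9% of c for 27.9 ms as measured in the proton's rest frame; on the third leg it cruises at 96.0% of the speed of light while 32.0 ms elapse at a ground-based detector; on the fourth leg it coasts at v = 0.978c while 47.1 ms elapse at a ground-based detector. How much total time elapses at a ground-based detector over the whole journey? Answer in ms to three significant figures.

Δt = 183 ms

Leg 1: 5.30 ms is already measured at a ground-based detector.
Leg 2: β = 0.959; γ = 1/√(1 − 0.959²) = 1/√0.08032 = 3.529; Δt_2 = 3.529 × 27.9 = 98.45 ms.
Leg 3: 32.0 ms is already measured at a ground-based detector.
Leg 4: 47.1 ms is already measured at a ground-based detector.
Total: 5.300 + 98.45 + 32.00 + 47.10 ms.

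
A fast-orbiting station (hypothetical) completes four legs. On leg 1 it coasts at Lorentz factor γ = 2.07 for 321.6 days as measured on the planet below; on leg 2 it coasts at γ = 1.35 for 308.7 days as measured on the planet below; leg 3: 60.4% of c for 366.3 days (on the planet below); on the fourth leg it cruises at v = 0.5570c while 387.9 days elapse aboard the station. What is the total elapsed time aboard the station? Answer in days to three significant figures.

Leg 1: γ = 2.07; τ_1 = 321.6/2.070 = 155.4 days.
Leg 2: γ = 1.35; τ_2 = 308.7/1.350 = 228.7 days.
Leg 3: β = 0.604; γ = 1/√(1 − 0.604²) = 1/√0.6352 = 1.255; τ_3 = 366.3/1.255 = 291.9 days.
Leg 4: 387.9 days is already measured aboard the station.
Total: 155.4 + 228.7 + 291.9 + 387.9 days.

τ = 1060 days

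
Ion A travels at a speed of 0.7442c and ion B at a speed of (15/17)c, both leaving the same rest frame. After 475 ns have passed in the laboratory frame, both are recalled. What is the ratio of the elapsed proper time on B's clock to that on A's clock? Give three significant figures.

A: γ = 1/√(1 − 0.7442²) = 1/√0.4462 = 1.497. B: γ = 1/√(1 − (15/17)²) = 17/8 = 2.125.
τ_A/τ_B = γ_B/γ_A = 2.125/1.497 = 1.419, so τ_B/τ_A = 0.7045.

τ_B/τ_A = 0.705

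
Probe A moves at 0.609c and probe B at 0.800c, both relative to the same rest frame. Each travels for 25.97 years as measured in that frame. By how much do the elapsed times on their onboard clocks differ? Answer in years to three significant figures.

A: γ = 1/√(1 − 0.609²) = 1/√0.6291 = 1.261; τ_A = 25.97/1.261 = 20.60 years.
B: γ = 1/√(1 − 0.800²) = 5/3 ≈ 1.667; τ_B = 25.97/1.667 = 15.58 years.

|τ_A − τ_B| = 5.02 years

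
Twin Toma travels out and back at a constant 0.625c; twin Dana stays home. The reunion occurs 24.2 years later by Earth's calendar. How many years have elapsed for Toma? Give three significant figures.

τ = 18.9 years

γ = 1/√(1 − 0.625²) = 1/√0.6094 = 1.281
Toma's clock measures proper time along the trip: τ = Δt/γ = 24.2/1.281 years.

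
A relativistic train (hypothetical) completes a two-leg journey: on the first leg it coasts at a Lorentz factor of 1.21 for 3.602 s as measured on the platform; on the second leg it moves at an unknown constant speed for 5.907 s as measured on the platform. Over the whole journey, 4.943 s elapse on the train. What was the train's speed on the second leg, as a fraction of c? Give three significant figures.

Leg 1: γ = 1.21; τ_1 = 3.602/1.210 = 2.977 s.
Leg 2: speed unknown; τ_2 = 5.907/γ_2.
Total proper time: 2.977 + τ_2 = 4.943, so τ_2 = 4.943 − 2.977 = 1.966 s.
γ_2 = 5.907/1.966 = 3.004; β = √(1 − 1/γ²) = √0.8892.

β = 0.943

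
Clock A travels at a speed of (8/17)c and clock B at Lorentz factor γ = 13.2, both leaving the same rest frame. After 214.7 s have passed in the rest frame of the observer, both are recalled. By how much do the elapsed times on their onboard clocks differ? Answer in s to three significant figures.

A: γ = 1/√(1 − (8/17)²) = 17/15 ≈ 1.133; τ_A = 214.7/1.133 = 189.4 s.
B: γ = 13.2; τ_B = 214.7/13.20 = 16.27 s.

|τ_A − τ_B| = 173 s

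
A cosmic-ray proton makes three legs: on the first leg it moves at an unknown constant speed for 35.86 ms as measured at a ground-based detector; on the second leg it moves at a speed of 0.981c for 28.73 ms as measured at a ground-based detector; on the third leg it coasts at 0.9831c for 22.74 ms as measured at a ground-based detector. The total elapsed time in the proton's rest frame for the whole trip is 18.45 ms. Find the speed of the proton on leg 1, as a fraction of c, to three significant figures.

Leg 1: speed unknown; τ_1 = 35.86/γ_1.
Leg 2: γ = 1/√(1 − 0.981²) = 1/√0.03764 = 5.154; τ_2 = 28.73/5.154 = 5.574 ms.
Leg 3: γ = 1/√(1 − 0.9831²) = 1/√0.03351 = 5.462; τ_3 = 22.74/5.462 = 4.163 ms.
Total proper time: τ_1 + 5.574 + 4.163 = 18.45, so τ_1 = 18.45 − 9.737 = 8.713 ms.
γ_1 = 35.86/8.713 = 4.116; β = √(1 − 1/γ²) = √0.9410.

β = 0.970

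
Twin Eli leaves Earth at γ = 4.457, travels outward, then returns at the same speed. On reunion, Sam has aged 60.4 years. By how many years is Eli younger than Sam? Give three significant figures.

γ = 4.457
Eli's elapsed proper time: τ = 60.4/4.457 = 13.55 years.
Age gap = Δt − τ = 60.4 − 13.55 years.

Δt − τ = 46.8 years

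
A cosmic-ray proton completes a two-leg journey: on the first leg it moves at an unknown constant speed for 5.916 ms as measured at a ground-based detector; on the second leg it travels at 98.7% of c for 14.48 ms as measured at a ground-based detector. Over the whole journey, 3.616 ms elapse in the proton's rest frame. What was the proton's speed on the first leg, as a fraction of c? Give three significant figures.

Leg 1: speed unknown; τ_1 = 5.916/γ_1.
Leg 2: β = 0.987; γ = 1/√(1 − 0.987²) = 1/√0.02583 = 6.222; τ_2 = 14.48/6.222 = 2.327 ms.
Total proper time: τ_1 + 2.327 = 3.616, so τ_1 = 3.616 − 2.327 = 1.289 ms.
γ_1 = 5.916/1.289 = 4.590; β = √(1 − 1/γ²) = √0.9525.

β = 0.976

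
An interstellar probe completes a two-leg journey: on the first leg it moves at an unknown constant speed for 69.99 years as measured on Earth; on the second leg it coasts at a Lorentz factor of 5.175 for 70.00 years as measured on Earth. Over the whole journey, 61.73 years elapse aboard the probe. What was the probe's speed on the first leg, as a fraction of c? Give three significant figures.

Leg 1: speed unknown; τ_1 = 69.99/γ_1.
Leg 2: γ = 5.175; τ_2 = 70.00/5.175 = 13.53 years.
Total proper time: τ_1 + 13.53 = 61.73, so τ_1 = 61.73 − 13.53 = 48.20 years.
γ_1 = 69.99/48.20 = 1.452; β = √(1 − 1/γ²) = √0.5257.

β = 0.725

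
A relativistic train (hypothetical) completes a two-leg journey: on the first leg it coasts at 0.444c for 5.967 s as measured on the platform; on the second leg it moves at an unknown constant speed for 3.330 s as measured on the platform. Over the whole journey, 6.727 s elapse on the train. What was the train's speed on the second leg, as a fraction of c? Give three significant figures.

β = 0.910

Leg 1: γ = 1/√(1 − 0.444²) = 1/√0.8029 = 1.116; τ_1 = 5.967/1.116 = 5.347 s.
Leg 2: speed unknown; τ_2 = 3.330/γ_2.
Total proper time: 5.347 + τ_2 = 6.727, so τ_2 = 6.727 − 5.347 = 1.380 s.
γ_2 = 3.330/1.380 = 2.412; β = √(1 − 1/γ²) = √0.8282.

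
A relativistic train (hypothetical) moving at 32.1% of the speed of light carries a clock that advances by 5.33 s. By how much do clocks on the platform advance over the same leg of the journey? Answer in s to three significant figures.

Δt = 5.63 s

β = 0.321; γ = 1/√(1 − 0.321²) = 1/√0.8970 = 1.056
The interval measured on the train is the proper time (both events occur at the same place in that frame); the lab-frame interval is Δt = γτ = 1.056 × 5.33 s.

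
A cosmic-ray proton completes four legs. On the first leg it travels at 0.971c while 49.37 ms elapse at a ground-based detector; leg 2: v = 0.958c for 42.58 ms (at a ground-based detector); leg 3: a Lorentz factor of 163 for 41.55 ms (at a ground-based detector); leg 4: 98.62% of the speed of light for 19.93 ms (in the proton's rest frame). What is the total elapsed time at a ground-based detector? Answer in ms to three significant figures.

Δt = 254 ms

Leg 1: 49.37 ms is already measured at a ground-based detector.
Leg 2: 42.58 ms is already measured at a ground-based detector.
Leg 3: 41.55 ms is already measured at a ground-based detector.
Leg 4: β = 0.9862; γ = 1/√(1 − 0.9862²) = 1/√0.02741 = 6.040; Δt_4 = 6.040 × 19.93 = 120.4 ms.
Total: 49.37 + 42.58 + 41.55 + 120.4 ms.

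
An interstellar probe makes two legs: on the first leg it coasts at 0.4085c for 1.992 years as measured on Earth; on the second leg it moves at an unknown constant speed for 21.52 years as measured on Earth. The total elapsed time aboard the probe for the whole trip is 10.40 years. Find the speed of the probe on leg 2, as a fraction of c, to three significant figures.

β = 0.917

Leg 1: γ = 1/√(1 − 0.4085²) = 1/√0.8331 = 1.096; τ_1 = 1.992/1.096 = 1.818 years.
Leg 2: speed unknown; τ_2 = 21.52/γ_2.
Total proper time: 1.818 + τ_2 = 10.40, so τ_2 = 10.40 − 1.818 = 8.582 years.
γ_2 = 21.52/8.582 = 2.508; β = √(1 − 1/γ²) = √0.8410.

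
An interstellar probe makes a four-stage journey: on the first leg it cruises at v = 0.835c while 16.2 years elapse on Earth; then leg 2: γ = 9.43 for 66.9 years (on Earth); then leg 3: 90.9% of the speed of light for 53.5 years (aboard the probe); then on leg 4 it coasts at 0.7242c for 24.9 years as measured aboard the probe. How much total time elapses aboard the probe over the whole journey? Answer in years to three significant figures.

τ = 94.4 years

Leg 1: γ = 1/√(1 − 0.835²) = 1/√0.3028 = 1.817; τ_1 = 16.2/1.817 = 8.914 years.
Leg 2: γ = 9.43; τ_2 = 66.9/9.430 = 7.094 years.
Leg 3: 53.5 years is already measured aboard the probe.
Leg 4: 24.9 years is already measured aboard the probe.
Total: 8.914 + 7.094 + 53.50 + 24.90 years.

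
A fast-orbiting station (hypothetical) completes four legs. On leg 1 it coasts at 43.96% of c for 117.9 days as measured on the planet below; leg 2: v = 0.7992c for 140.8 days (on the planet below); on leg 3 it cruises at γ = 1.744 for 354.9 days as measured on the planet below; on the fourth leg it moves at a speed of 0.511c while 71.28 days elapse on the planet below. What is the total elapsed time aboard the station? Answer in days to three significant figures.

Leg 1: β = 0.4396; γ = 1/√(1 − 0.4396²) = 1/√0.8068 = 1.113; τ_1 = 117.9/1.113 = 105.9 days.
Leg 2: γ = 1/√(1 − 0.7992²) = 1/√0.3613 = 1.664; τ_2 = 140.8/1.664 = 84.63 days.
Leg 3: γ = 1.744; τ_3 = 354.9/1.744 = 203.5 days.
Leg 4: γ = 1/√(1 − 0.511²) = 1/√0.7389 = 1.163; τ_4 = 71.28/1.163 = 61.27 days.
Total: 105.9 + 84.63 + 203.5 + 61.27 days.

τ = 455 days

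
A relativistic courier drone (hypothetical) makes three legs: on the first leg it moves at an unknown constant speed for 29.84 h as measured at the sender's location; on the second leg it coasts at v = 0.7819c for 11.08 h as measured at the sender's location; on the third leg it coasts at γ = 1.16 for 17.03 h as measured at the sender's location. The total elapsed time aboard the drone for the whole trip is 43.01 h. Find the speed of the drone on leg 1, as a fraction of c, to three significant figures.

β = 0.696

Leg 1: speed unknown; τ_1 = 29.84/γ_1.
Leg 2: γ = 1/√(1 − 0.7819²) = 1/√0.3886 = 1.604; τ_2 = 11.08/1.604 = 6.907 h.
Leg 3: γ = 1.16; τ_3 = 17.03/1.160 = 14.68 h.
Total proper time: τ_1 + 6.907 + 14.68 = 43.01, so τ_1 = 43.01 − 21.59 = 21.42 h.
γ_1 = 29.84/21.42 = 1.393; β = √(1 − 1/γ²) = √0.4846.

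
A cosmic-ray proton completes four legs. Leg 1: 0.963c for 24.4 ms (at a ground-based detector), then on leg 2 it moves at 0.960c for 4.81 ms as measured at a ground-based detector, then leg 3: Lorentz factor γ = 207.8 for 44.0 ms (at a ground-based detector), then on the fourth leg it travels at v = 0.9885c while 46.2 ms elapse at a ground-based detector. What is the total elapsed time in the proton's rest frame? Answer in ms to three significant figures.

Leg 1: γ = 1/√(1 − 0.963²) = 1/√0.07263 = 3.711; τ_1 = 24.4/3.711 = 6.576 ms.
Leg 2: γ = 1/√(1 − 0.960²) = 25/7 ≈ 3.571; τ_2 = 4.81/3.571 = 1.347 ms.
Leg 3: γ = 207.8; τ_3 = 44.0/207.8 = 0.2117 ms.
Leg 4: γ = 1/√(1 − 0.9885²) = 1/√0.02287 = 6.613; τ_4 = 46.2/6.613 = 6.986 ms.
Total: 6.576 + 1.347 + 0.2117 + 6.986 ms.

τ = 15.1 ms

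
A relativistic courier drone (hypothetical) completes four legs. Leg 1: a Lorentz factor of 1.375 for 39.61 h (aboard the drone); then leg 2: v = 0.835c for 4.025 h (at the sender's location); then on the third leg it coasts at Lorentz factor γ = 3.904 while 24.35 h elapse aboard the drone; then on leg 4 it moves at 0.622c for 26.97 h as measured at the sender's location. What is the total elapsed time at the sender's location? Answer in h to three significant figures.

Leg 1: γ = 1.375; Δt_1 = 1.375 × 39.61 = 54.46 h.
Leg 2: 4.025 h is already measured at the sender's location.
Leg 3: γ = 3.904; Δt_3 = 3.904 × 24.35 = 95.06 h.
Leg 4: 26.97 h is already measured at the sender's location.
Total: 54.46 + 4.025 + 95.06 + 26.97 h.

Δt = 181 h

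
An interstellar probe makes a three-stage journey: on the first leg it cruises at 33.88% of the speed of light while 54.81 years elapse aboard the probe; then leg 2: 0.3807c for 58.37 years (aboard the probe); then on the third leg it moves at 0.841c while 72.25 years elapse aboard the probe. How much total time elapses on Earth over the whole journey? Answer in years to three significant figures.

Leg 1: β = 0.3388; γ = 1/√(1 − 0.3388²) = 1/√0.8852 = 1.063; Δt_1 = 1.063 × 54.81 = 58.26 years.
Leg 2: γ = 1/√(1 − 0.3807²) = 1/√0.8551 = 1.081; Δt_2 = 1.081 × 58.37 = 63.12 years.
Leg 3: γ = 1/√(1 − 0.841²) = 1/√0.2927 = 1.848; Δt_3 = 1.848 × 72.25 = 133.5 years.
Total: 58.26 + 63.12 + 133.5 years.

Δt = 255 years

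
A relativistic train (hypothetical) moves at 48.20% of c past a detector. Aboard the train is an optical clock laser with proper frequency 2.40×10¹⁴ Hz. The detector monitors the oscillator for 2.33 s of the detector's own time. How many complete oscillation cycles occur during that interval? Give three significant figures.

N = 4.90×10¹⁴

β = 0.4820; γ = 1/√(1 − 0.4820²) = 1/√0.7677 = 1.141
During 2.33 s of lab time, the oscillator's proper time advances by τ = Δt/γ = 2.33/1.141 = 2.041 s = 2.041×10⁰ s.
N = f × τ = 2.40×10¹⁴ × 2.041×10⁰ = 4.900×10¹⁴.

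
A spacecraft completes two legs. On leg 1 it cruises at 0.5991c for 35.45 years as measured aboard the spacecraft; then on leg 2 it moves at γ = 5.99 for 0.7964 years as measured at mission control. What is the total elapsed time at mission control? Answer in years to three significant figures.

Leg 1: γ = 1/√(1 − 0.5991²) = 1/√0.6411 = 1.249; Δt_1 = 1.249 × 35.45 = 44.28 years.
Leg 2: 0.7964 years is already measured at mission control.
Total: 44.28 + 0.7964 years.

Δt = 45.1 years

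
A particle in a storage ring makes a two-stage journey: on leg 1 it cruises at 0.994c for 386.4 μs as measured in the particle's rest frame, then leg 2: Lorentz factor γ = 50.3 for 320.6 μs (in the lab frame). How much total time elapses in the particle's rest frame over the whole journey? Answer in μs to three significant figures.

Leg 1: 386.4 μs is already measured in the particle's rest frame.
Leg 2: γ = 50.3; τ_2 = 320.6/50.30 = 6.374 μs.
Total: 386.4 + 6.374 μs.

τ = 393 μs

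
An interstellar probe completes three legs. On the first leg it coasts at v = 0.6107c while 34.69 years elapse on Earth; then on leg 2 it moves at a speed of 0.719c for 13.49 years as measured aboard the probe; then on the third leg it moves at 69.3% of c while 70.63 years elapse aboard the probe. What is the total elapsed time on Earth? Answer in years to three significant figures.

Leg 1: 34.69 years is already measured on Earth.
Leg 2: γ = 1/√(1 − 0.719²) = 1/√0.4830 = 1.439; Δt_2 = 1.439 × 13.49 = 19.41 years.
Leg 3: β = 0.693; γ = 1/√(1 − 0.693²) = 1/√0.5198 = 1.387; Δt_3 = 1.387 × 70.63 = 97.97 years.
Total: 34.69 + 19.41 + 97.97 years.

Δt = 152 years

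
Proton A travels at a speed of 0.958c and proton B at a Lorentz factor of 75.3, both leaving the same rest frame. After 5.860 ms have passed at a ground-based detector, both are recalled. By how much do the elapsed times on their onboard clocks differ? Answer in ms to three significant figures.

|τ_A − τ_B| = 1.60 ms

A: γ = 1/√(1 − 0.958²) = 1/√0.08224 = 3.487; τ_A = 5.860/3.487 = 1.680 ms.
B: γ = 75.3; τ_B = 5.860/75.30 = 0.07782 ms.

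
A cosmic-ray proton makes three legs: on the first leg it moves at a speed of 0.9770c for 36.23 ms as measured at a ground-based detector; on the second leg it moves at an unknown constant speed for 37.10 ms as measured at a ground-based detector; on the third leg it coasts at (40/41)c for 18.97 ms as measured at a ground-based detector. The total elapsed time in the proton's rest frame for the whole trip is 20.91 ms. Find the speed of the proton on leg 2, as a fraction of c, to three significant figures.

Leg 1: γ = 1/√(1 − 0.9770²) = 1/√0.04547 = 4.690; τ_1 = 36.23/4.690 = 7.726 ms.
Leg 2: speed unknown; τ_2 = 37.10/γ_2.
Leg 3: γ = 1/√(1 − (40/41)²) = 41/9 ≈ 4.556; τ_3 = 18.97/4.556 = 4.164 ms.
Total proper time: 7.726 + τ_2 + 4.164 = 20.91, so τ_2 = 20.91 − 11.89 = 9.020 ms.
γ_2 = 37.10/9.020 = 4.113; β = √(1 − 1/γ²) = √0.9409.

β = 0.970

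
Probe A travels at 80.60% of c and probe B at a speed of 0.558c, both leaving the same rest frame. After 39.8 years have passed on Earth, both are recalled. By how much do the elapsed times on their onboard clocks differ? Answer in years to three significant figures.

A: β = 0.8060; γ = 1/√(1 − 0.8060²) = 1/√0.3504 = 1.689; τ_A = 39.8/1.689 = 23.56 years.
B: γ = 1/√(1 − 0.558²) = 1/√0.6886 = 1.205; τ_B = 39.8/1.205 = 33.03 years.

|τ_A − τ_B| = 9.47 years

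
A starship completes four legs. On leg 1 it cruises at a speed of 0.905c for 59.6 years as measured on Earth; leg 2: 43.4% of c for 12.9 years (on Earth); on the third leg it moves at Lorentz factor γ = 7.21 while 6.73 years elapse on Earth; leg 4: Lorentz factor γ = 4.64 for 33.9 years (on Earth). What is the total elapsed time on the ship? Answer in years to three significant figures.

Leg 1: γ = 1/√(1 − 0.905²) = 1/√0.1810 = 2.351; τ_1 = 59.6/2.351 = 25.35 years.
Leg 2: β = 0.434; γ = 1/√(1 − 0.434²) = 1/√0.8116 = 1.110; τ_2 = 12.9/1.110 = 11.62 years.
Leg 3: γ = 7.21; τ_3 = 6.73/7.210 = 0.9334 years.
Leg 4: γ = 4.64; τ_4 = 33.9/4.640 = 7.306 years.
Total: 25.35 + 11.62 + 0.9334 + 7.306 years.

τ = 45.2 years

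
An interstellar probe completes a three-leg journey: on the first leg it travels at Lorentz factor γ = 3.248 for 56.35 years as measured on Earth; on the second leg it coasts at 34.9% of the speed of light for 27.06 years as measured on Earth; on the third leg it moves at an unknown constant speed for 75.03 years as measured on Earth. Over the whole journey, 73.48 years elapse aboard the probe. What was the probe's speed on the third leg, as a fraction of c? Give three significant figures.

Leg 1: γ = 3.248; τ_1 = 56.35/3.248 = 17.35 years.
Leg 2: β = 0.349; γ = 1/√(1 − 0.349²) = 1/√0.8782 = 1.067; τ_2 = 27.06/1.067 = 25.36 years.
Leg 3: speed unknown; τ_3 = 75.03/γ_3.
Total proper time: 17.35 + 25.36 + τ_3 = 73.48, so τ_3 = 73.48 − 42.71 = 30.77 years.
γ_3 = 75.03/30.77 = 2.438; β = √(1 − 1/γ²) = √0.8318.

β = 0.912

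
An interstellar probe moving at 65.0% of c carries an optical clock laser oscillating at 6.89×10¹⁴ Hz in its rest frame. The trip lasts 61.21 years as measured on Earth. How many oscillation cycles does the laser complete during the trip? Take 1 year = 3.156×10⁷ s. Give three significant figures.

N = 1.01×10²⁴

β = 0.650; γ = 1/√(1 − 0.650²) = 1/√0.5775 = 1.316
The oscillator's own cycle count is N = f × τ where τ is the proper time aboard the probe. τ = Δt/γ = 61.21/1.316 = 46.52 years = 1.468×10⁹ s.
N = 6.89×10¹⁴ × 1.468×10⁹ = 1.011×10²⁴.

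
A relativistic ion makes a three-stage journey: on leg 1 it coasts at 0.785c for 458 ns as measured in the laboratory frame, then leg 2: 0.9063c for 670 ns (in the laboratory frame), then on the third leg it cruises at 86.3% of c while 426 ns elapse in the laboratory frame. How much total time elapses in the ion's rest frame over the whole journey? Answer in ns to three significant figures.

τ = 782 ns

Leg 1: γ = 1/√(1 − 0.785²) = 1/√0.3838 = 1.614; τ_1 = 458/1.614 = 283.7 ns.
Leg 2: γ = 1/√(1 − 0.9063²) = 1/√0.1786 = 2.366; τ_2 = 670/2.366 = 283.2 ns.
Leg 3: β = 0.863; γ = 1/√(1 − 0.863²) = 1/√0.2552 = 1.979; τ_3 = 426/1.979 = 215.2 ns.
Total: 283.7 + 283.2 + 215.2 ns.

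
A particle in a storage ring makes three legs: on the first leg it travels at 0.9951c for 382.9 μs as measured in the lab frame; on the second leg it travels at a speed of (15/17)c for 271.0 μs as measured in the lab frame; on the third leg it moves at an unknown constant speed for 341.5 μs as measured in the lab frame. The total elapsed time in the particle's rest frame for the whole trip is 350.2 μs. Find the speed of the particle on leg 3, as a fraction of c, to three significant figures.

β = 0.841

Leg 1: γ = 1/√(1 − 0.9951²) = 1/√0.009776 = 10.11; τ_1 = 382.9/10.11 = 37.86 μs.
Leg 2: γ = 1/√(1 − (15/17)²) = 17/8 = 2.125; τ_2 = 271.0/2.125 = 127.5 μs.
Leg 3: speed unknown; τ_3 = 341.5/γ_3.
Total proper time: 37.86 + 127.5 + τ_3 = 350.2, so τ_3 = 350.2 − 165.4 = 184.8 μs.
γ_3 = 341.5/184.8 = 1.848; β = √(1 − 1/γ²) = √0.7071.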